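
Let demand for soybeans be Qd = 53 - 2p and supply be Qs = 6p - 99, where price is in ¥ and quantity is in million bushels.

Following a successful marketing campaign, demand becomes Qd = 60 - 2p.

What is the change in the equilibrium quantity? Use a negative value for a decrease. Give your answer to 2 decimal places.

+5.25

Solve the original market: 53 - 2p = 6p - 99, hence p = 19 and Q = 15.
With the change applied: demand Qd = 60 - 2p, supply Qs = 6p - 99.
Clearing the new market: 60 - 2p = 6p - 99, so p = 19.875 and Q = 20.25.
ΔQ = 20.25 − 15 = +5.25.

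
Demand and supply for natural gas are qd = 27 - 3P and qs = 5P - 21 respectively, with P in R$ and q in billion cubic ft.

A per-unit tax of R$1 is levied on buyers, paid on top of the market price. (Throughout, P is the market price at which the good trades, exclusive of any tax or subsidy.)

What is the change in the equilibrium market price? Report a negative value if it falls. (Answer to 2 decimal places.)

Before the shock: 27 - 3P = 5P - 21 ⇒ 48 = 8P ⇒ P = 6, q = 9.
Since buyers pay the price plus the tax, the effective demand curve becomes qd = 24 - 3P.
Equate the new curves: 24 - 3P = 5P - 21, giving 45 = 8P, P = 5.625, q = 7.125.
ΔP = 5.625 − 6 = -0.38.

-0.38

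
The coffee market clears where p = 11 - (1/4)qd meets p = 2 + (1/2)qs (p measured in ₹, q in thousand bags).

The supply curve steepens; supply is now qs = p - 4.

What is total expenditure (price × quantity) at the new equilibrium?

53.76

Solve the original market: 44 - 4p = 2p - 4, hence p = 8 and q = 12.
With the change applied: demand qd = 44 - 4p, supply qs = p - 4.
Clearing the new market: 44 - 4p = p - 4, so p = 9.6 and q = 5.6.
New expenditure = 9.6 × 5.6 = 53.76.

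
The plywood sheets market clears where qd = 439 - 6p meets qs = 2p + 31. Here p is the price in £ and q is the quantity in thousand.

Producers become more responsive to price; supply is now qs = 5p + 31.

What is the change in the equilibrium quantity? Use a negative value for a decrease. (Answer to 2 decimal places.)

Initially, 439 - 6p = 2p + 31, so 408 = 8p and p = 51, q = 133.
After the shift, demand is qd = 439 - 6p and supply is qs = 5p + 31.
New equilibrium: 439 - 6p = 5p + 31 ⇒ 408 = 11p ⇒ p = 408/11 ≈ 37.0909, q = 2381/11 ≈ 216.4545.
Δq = 216.4545 − 133 = +83.45.

+83.45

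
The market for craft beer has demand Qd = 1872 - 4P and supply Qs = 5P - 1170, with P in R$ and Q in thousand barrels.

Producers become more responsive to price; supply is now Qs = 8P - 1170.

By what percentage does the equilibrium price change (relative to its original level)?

-25

Before the shock: 1872 - 4P = 5P - 1170 ⇒ 3042 = 9P ⇒ P = 338, Q = 520.
With the change applied: demand Qd = 1872 - 4P, supply Qs = 8P - 1170.
Setting them equal: 1872 - 4P = 8P - 1170 → 3042 = 12P, so P = 253.5 and Q = 858.
%ΔP = (253.5 − 338) / 338 × 100 = -25%.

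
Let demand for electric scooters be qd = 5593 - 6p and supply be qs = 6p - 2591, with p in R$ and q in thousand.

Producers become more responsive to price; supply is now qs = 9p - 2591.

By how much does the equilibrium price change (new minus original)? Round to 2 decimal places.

Original equilibrium: 5593 - 6p = 6p - 2591 gives 8184 = 12p, so p = 682 and q = 1501.
The new curves are qd = 5593 - 6p (demand) and qs = 9p - 2591 (supply).
New equilibrium: 5593 - 6p = 9p - 2591 ⇒ 8184 = 15p ⇒ p = 545.6, q = 2319.4.
Δp = 545.6 − 682 = -136.40.

-136.40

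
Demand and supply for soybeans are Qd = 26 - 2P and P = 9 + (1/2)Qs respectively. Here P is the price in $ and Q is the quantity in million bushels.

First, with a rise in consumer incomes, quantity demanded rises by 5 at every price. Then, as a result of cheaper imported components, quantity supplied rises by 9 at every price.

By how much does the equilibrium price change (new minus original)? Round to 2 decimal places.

Initially, 26 - 2P = 2P - 18, so 44 = 4P and P = 11, Q = 4.
With the change applied: demand Qd = 31 - 2P, supply Qs = 2P - 9.
New equilibrium: 31 - 2P = 2P - 9 ⇒ 40 = 4P ⇒ P = 10, Q = 11.
ΔP = 10 − 11 = -1.00.

-1.00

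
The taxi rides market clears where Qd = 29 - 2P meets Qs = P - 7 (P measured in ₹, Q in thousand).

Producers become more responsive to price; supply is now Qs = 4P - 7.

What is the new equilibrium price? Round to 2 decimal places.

Original equilibrium: 29 - 2P = P - 7 gives 36 = 3P, so P = 12 and Q = 5.
With the change applied: demand Qd = 29 - 2P, supply Qs = 4P - 7.
Setting them equal: 29 - 2P = 4P - 7 → 36 = 6P, so P = 6 and Q = 17.

6.00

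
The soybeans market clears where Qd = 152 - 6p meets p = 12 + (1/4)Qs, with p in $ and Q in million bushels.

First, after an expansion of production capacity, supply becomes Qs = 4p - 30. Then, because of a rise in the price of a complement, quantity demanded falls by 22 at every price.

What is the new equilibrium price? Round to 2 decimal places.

Initially, 152 - 6p = 4p - 48, so 200 = 10p and p = 20, Q = 32.
After the shift, demand is Qd = 130 - 6p and supply is Qs = 4p - 30.
New equilibrium: 130 - 6p = 4p - 30 ⇒ 160 = 10p ⇒ p = 16, Q = 34.

16.00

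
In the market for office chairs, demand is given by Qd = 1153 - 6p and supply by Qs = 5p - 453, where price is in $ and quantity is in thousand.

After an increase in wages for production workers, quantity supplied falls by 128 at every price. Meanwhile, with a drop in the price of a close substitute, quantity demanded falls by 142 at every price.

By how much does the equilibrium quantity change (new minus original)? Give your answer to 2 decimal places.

Solve the original market: 1153 - 6p = 5p - 453, hence p = 146 and Q = 277.
After the shift, demand is Qd = 1011 - 6p and supply is Qs = 5p - 581.
Clearing the new market: 1011 - 6p = 5p - 581, so p = 1592/11 ≈ 144.7273 and Q = 1569/11 ≈ 142.6364.
ΔQ = 142.6364 − 277 = -134.36.

-134.36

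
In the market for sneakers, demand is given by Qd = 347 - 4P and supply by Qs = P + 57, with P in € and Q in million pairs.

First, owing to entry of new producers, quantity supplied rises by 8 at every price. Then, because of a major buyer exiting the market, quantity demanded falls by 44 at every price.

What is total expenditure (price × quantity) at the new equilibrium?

Original equilibrium: 347 - 4P = P + 57 gives 290 = 5P, so P = 58 and Q = 115.
The new curves are Qd = 303 - 4P (demand) and Qs = P + 65 (supply).
New equilibrium: 303 - 4P = P + 65 ⇒ 238 = 5P ⇒ P = 47.6, Q = 112.6.
New expenditure = 47.6 × 112.6 = 5359.76.

5359.76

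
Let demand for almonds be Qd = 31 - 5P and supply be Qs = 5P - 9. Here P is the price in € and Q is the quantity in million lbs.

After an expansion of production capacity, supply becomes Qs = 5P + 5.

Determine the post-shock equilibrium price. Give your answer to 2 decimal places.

Original equilibrium: 31 - 5P = 5P - 9 gives 40 = 10P, so P = 4 and Q = 11.
After the shift, demand is Qd = 31 - 5P and supply is Qs = 5P + 5.
Setting them equal: 31 - 5P = 5P + 5 → 26 = 10P, so P = 2.6 and Q = 18.

2.60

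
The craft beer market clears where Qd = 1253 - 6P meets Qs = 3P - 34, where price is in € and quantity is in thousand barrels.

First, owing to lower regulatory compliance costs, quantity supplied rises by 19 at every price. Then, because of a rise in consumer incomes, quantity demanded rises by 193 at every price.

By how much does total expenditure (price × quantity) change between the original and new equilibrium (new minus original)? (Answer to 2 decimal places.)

Solve the original market: 1253 - 6P = 3P - 34, hence P = 143 and Q = 395.
After the shift, demand is Qd = 1446 - 6P and supply is Qs = 3P - 15.
Clearing the new market: 1446 - 6P = 3P - 15, so P = 487/3 ≈ 162.3333 and Q = 472.
Expenditure moves from 143×395 = 56485 to 162.3333×472 = 76621.3333; change = +20136.33.

+20136.33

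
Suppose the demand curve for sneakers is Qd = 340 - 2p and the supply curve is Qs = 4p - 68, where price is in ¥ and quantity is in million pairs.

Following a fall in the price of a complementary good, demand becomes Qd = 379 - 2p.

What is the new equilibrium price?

74.5

Solve the original market: 340 - 2p = 4p - 68, hence p = 68 and Q = 204.
After the shift, demand is Qd = 379 - 2p and supply is Qs = 4p - 68.
Setting them equal: 379 - 2p = 4p - 68 → 447 = 6p, so p = 74.5 and Q = 230.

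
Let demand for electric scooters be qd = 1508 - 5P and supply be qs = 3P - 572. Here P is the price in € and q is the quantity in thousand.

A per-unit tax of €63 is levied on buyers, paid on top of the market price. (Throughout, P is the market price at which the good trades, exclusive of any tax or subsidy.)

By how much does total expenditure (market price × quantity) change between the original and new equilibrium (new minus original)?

Initially, 1508 - 5P = 3P - 572, so 2080 = 8P and P = 260, q = 208.
Since buyers pay the price plus the tax, the effective demand curve becomes qd = 1193 - 5P.
Equate the new curves: 1193 - 5P = 3P - 572, giving 1765 = 8P, P = 220.625, q = 89.875.
Expenditure moves from 260×208 = 54080 to 220.625×89.875 = 19828.671875; change = -34251.328125.

-34251.328125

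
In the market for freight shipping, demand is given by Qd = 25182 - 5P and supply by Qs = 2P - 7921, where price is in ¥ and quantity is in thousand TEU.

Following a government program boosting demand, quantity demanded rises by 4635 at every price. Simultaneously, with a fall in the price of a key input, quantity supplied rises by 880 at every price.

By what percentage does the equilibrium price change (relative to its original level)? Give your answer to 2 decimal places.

+11.34

Before the shock: 25182 - 5P = 2P - 7921 ⇒ 33103 = 7P ⇒ P = 4729, Q = 1537.
With the change applied: demand Qd = 29817 - 5P, supply Qs = 2P - 7041.
Clearing the new market: 29817 - 5P = 2P - 7041, so P = 36858/7 ≈ 5265.4286 and Q = 24429/7 ≈ 3489.8571.
%ΔP = (5265.4286 − 4729) / 4729 × 100 = +11.34%.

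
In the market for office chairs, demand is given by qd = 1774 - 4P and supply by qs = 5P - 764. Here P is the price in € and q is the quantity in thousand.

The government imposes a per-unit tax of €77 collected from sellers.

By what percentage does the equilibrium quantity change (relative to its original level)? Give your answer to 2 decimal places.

-26.49

Original equilibrium: 1774 - 4P = 5P - 764 gives 2538 = 9P, so P = 282 and q = 646.
Since sellers keep the price net of the tax, the effective supply curve becomes qs = 5P - 1149.
Setting them equal: 1774 - 4P = 5P - 1149 → 2923 = 9P, so P = 2923/9 ≈ 324.7778 and q = 4274/9 ≈ 474.8889.
%Δq = (474.8889 − 646) / 646 × 100 = -26.49%.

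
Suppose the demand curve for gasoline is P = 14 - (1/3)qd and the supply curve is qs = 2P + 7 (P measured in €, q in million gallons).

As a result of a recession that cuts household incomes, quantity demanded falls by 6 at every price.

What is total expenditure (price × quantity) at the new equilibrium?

107.88

Solve the original market: 42 - 3P = 2P + 7, hence P = 7 and q = 21.
The shock moves the curves to qd = 36 - 3P and qs = 2P + 7.
Equate the new curves: 36 - 3P = 2P + 7, giving 29 = 5P, P = 5.8, q = 18.6.
New expenditure = 5.8 × 18.6 = 107.88.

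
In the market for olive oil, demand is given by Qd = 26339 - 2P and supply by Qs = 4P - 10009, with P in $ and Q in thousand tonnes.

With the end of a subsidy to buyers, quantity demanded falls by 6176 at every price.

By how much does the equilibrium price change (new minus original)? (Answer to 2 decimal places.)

-1029.33

Before the shock: 26339 - 2P = 4P - 10009 ⇒ 36348 = 6P ⇒ P = 6058, Q = 14223.
The new curves are Qd = 20163 - 2P (demand) and Qs = 4P - 10009 (supply).
Setting them equal: 20163 - 2P = 4P - 10009 → 30172 = 6P, so P = 15086/3 ≈ 5028.6667 and Q = 30317/3 ≈ 10105.6667.
ΔP = 5028.6667 − 6058 = -1029.33.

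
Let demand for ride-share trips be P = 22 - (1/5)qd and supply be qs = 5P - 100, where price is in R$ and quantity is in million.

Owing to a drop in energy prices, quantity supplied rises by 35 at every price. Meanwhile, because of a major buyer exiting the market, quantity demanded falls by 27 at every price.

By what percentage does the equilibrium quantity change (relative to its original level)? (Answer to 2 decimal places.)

Before the shock: 110 - 5P = 5P - 100 ⇒ 210 = 10P ⇒ P = 21, q = 5.
After the shift, demand is qd = 83 - 5P and supply is qs = 5P - 65.
Clearing the new market: 83 - 5P = 5P - 65, so P = 14.8 and q = 9.
%Δq = (9 − 5) / 5 × 100 = +80.00%.

+80.00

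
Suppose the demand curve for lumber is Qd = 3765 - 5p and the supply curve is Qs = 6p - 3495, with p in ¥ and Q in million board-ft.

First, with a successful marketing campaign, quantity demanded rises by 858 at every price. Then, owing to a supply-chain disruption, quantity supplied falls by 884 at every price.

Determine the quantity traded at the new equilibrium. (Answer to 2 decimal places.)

Solve the original market: 3765 - 5p = 6p - 3495, hence p = 660 and Q = 465.
The shock moves the curves to Qd = 4623 - 5p and Qs = 6p - 4379.
New equilibrium: 4623 - 5p = 6p - 4379 ⇒ 9002 = 11p ⇒ p = 9002/11 ≈ 818.3636, Q = 5843/11 ≈ 531.1818.

531.18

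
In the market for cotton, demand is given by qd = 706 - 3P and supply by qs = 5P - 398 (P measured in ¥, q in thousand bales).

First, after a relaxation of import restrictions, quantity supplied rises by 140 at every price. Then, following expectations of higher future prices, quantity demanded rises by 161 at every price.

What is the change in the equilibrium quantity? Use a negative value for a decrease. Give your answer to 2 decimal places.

Before the shock: 706 - 3P = 5P - 398 ⇒ 1104 = 8P ⇒ P = 138, q = 292.
After the shift, demand is qd = 867 - 3P and supply is qs = 5P - 258.
Setting them equal: 867 - 3P = 5P - 258 → 1125 = 8P, so P = 140.625 and q = 445.125.
Δq = 445.125 − 292 = +153.13.

+153.13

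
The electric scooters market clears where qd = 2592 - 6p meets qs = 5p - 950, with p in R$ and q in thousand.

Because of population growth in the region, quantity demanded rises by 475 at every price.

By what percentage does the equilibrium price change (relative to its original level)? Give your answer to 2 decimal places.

+13.41

Before the shock: 2592 - 6p = 5p - 950 ⇒ 3542 = 11p ⇒ p = 322, q = 660.
The shock moves the curves to qd = 3067 - 6p and qs = 5p - 950.
Setting them equal: 3067 - 6p = 5p - 950 → 4017 = 11p, so p = 4017/11 ≈ 365.1818 and q = 9635/11 ≈ 875.9091.
%Δp = (365.1818 − 322) / 322 × 100 = +13.41%.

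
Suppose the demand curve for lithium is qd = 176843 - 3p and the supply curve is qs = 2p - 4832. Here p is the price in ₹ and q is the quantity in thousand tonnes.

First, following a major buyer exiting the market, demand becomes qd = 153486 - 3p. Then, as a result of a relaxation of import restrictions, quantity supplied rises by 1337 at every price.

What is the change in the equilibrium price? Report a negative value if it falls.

Initially, 176843 - 3p = 2p - 4832, so 181675 = 5p and p = 36335, q = 67838.
The new curves are qd = 153486 - 3p (demand) and qs = 2p - 3495 (supply).
New equilibrium: 153486 - 3p = 2p - 3495 ⇒ 156981 = 5p ⇒ p = 31396.2, q = 59297.4.
Δp = 31396.2 − 36335 = -4938.8.

-4938.8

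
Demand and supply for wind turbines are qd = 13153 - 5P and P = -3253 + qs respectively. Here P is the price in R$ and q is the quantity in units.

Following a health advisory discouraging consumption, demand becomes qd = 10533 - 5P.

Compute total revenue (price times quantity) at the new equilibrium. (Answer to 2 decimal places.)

5419151.11

Solve the original market: 13153 - 5P = P + 3253, hence P = 1650 and q = 4903.
The new curves are qd = 10533 - 5P (demand) and qs = P + 3253 (supply).
Equate the new curves: 10533 - 5P = P + 3253, giving 7280 = 6P, P = 3640/3 ≈ 1213.3333, q = 13399/3 ≈ 4466.3333.
New expenditure = 1213.3333 × 4466.3333 = 5419151.11.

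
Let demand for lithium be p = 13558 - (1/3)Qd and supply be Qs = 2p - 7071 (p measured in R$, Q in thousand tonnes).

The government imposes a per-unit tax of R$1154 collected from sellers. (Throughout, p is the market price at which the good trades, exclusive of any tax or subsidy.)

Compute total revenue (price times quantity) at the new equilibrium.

Initially, 40674 - 3p = 2p - 7071, so 47745 = 5p and p = 9549, Q = 12027.
Since sellers keep the price net of the tax, the effective supply curve becomes Qs = 2p - 9379.
Clearing the new market: 40674 - 3p = 2p - 9379, so p = 10010.6 and Q = 10642.2.
New expenditure = 10010.6 × 10642.2 = 106534807.32.

106534807.32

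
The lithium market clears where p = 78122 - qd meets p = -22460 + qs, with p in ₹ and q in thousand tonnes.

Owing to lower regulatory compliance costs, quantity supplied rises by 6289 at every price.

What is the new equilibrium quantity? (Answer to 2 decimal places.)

Initially, 78122 - p = p + 22460, so 55662 = 2p and p = 27831, q = 50291.
After the shift, demand is qd = 78122 - p and supply is qs = p + 28749.
Equate the new curves: 78122 - p = p + 28749, giving 49373 = 2p, p = 24686.5, q = 53435.5.

53435.50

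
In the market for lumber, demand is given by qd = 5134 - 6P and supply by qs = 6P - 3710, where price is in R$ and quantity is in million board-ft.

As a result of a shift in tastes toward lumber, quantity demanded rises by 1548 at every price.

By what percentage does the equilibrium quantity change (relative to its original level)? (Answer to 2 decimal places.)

+108.71

Before the shock: 5134 - 6P = 6P - 3710 ⇒ 8844 = 12P ⇒ P = 737, q = 712.
The shock moves the curves to qd = 6682 - 6P and qs = 6P - 3710.
Clearing the new market: 6682 - 6P = 6P - 3710, so P = 866 and q = 1486.
%Δq = (1486 − 712) / 712 × 100 = +108.71%.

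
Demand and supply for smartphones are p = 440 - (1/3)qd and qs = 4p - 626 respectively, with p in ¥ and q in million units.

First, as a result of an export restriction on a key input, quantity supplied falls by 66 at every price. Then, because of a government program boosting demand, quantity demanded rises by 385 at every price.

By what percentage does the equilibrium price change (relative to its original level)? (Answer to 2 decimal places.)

+23.18

Initially, 1320 - 3p = 4p - 626, so 1946 = 7p and p = 278, q = 486.
With the change applied: demand qd = 1705 - 3p, supply qs = 4p - 692.
Equate the new curves: 1705 - 3p = 4p - 692, giving 2397 = 7p, p = 2397/7 ≈ 342.4286, q = 4744/7 ≈ 677.7143.
%Δp = (342.4286 − 278) / 278 × 100 = +23.18%.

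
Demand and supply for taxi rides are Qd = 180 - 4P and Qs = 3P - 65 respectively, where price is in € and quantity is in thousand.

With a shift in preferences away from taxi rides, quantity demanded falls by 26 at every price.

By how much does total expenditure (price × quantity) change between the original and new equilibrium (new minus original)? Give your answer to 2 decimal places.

-497.18

Initially, 180 - 4P = 3P - 65, so 245 = 7P and P = 35, Q = 40.
With the change applied: demand Qd = 154 - 4P, supply Qs = 3P - 65.
New equilibrium: 154 - 4P = 3P - 65 ⇒ 219 = 7P ⇒ P = 219/7 ≈ 31.2857, Q = 202/7 ≈ 28.8571.
Expenditure moves from 35×40 = 1400 to 31.2857×28.8571 = 902.8163; change = -497.18.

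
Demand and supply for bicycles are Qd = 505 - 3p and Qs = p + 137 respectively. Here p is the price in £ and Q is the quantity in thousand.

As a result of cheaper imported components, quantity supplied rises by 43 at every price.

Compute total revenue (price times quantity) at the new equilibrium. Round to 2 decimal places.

Solve the original market: 505 - 3p = p + 137, hence p = 92 and Q = 229.
The new curves are Qd = 505 - 3p (demand) and Qs = p + 180 (supply).
Equate the new curves: 505 - 3p = p + 180, giving 325 = 4p, p = 81.25, Q = 261.25.
New expenditure = 81.25 × 261.25 = 21226.56.

21226.56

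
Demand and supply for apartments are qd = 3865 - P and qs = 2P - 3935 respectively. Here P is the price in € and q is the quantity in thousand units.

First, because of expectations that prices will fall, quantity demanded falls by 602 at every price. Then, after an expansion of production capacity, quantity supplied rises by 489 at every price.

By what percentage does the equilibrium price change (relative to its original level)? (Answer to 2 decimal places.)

Original equilibrium: 3865 - P = 2P - 3935 gives 7800 = 3P, so P = 2600 and q = 1265.
After the shift, demand is qd = 3263 - P and supply is qs = 2P - 3446.
Equate the new curves: 3263 - P = 2P - 3446, giving 6709 = 3P, P = 6709/3 ≈ 2236.3333, q = 3080/3 ≈ 1026.6667.
%ΔP = (2236.3333 − 2600) / 2600 × 100 = -13.99%.

-13.99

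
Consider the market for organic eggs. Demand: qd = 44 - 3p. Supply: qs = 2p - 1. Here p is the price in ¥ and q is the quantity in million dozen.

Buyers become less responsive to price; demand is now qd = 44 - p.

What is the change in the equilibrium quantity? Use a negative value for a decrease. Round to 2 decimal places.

+12.00

Before the shock: 44 - 3p = 2p - 1 ⇒ 45 = 5p ⇒ p = 9, q = 17.
The new curves are qd = 44 - p (demand) and qs = 2p - 1 (supply).
New equilibrium: 44 - p = 2p - 1 ⇒ 45 = 3p ⇒ p = 15, q = 29.
Δq = 29 − 17 = +12.00.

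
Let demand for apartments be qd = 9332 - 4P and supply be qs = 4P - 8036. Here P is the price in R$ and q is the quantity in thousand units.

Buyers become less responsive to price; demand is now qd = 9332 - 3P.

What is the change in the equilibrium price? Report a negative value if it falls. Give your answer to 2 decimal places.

+310.14

Original equilibrium: 9332 - 4P = 4P - 8036 gives 17368 = 8P, so P = 2171 and q = 648.
The shock moves the curves to qd = 9332 - 3P and qs = 4P - 8036.
New equilibrium: 9332 - 3P = 4P - 8036 ⇒ 17368 = 7P ⇒ P = 17368/7 ≈ 2481.1429, q = 13220/7 ≈ 1888.5714.
ΔP = 2481.1429 − 2171 = +310.14.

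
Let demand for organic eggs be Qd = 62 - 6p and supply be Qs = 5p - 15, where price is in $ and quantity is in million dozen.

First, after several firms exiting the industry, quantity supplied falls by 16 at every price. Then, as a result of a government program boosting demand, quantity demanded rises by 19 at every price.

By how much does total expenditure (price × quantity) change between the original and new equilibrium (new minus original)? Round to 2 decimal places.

Original equilibrium: 62 - 6p = 5p - 15 gives 77 = 11p, so p = 7 and Q = 20.
The shock moves the curves to Qd = 81 - 6p and Qs = 5p - 31.
New equilibrium: 81 - 6p = 5p - 31 ⇒ 112 = 11p ⇒ p = 112/11 ≈ 10.1818, Q = 219/11 ≈ 19.9091.
Expenditure moves from 7×20 = 140 to 10.1818×19.9091 = 202.7107; change = +62.71.

+62.71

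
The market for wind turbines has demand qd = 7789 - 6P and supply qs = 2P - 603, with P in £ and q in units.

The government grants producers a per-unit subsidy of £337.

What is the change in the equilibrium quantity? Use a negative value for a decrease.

Initially, 7789 - 6P = 2P - 603, so 8392 = 8P and P = 1049, q = 1495.
Since sellers receive the price plus the subsidy, the effective supply curve becomes qs = 2P + 71.
Clearing the new market: 7789 - 6P = 2P + 71, so P = 964.75 and q = 2000.5.
Δq = 2000.5 − 1495 = +505.5.

+505.5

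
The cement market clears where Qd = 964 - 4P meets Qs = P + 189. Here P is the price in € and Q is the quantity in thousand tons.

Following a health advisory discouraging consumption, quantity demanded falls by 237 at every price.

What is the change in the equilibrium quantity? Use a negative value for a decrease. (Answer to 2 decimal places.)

Original equilibrium: 964 - 4P = P + 189 gives 775 = 5P, so P = 155 and Q = 344.
With the change applied: demand Qd = 727 - 4P, supply Qs = P + 189.
Equate the new curves: 727 - 4P = P + 189, giving 538 = 5P, P = 107.6, Q = 296.6.
ΔQ = 296.6 − 344 = -47.40.

-47.40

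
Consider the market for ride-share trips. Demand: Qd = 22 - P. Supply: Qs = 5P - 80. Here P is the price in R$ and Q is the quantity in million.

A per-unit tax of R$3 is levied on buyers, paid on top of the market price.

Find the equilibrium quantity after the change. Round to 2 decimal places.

2.50

Before the shock: 22 - P = 5P - 80 ⇒ 102 = 6P ⇒ P = 17, Q = 5.
Since buyers pay the price plus the tax, the effective demand curve becomes Qd = 19 - P.
Setting them equal: 19 - P = 5P - 80 → 99 = 6P, so P = 16.5 and Q = 2.5.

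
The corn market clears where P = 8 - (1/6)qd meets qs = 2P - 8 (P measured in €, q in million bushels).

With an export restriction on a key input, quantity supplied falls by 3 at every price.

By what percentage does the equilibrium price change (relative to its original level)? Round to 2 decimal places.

+5.36

Before the shock: 48 - 6P = 2P - 8 ⇒ 56 = 8P ⇒ P = 7, q = 6.
The new curves are qd = 48 - 6P (demand) and qs = 2P - 11 (supply).
Clearing the new market: 48 - 6P = 2P - 11, so P = 7.375 and q = 3.75.
%ΔP = (7.375 − 7) / 7 × 100 = +5.36%.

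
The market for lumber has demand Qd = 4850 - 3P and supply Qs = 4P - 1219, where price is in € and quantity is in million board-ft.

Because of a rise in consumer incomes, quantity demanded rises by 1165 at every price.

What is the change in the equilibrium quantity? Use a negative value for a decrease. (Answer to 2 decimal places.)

Solve the original market: 4850 - 3P = 4P - 1219, hence P = 867 and Q = 2249.
After the shift, demand is Qd = 6015 - 3P and supply is Qs = 4P - 1219.
Clearing the new market: 6015 - 3P = 4P - 1219, so P = 7234/7 ≈ 1033.4286 and Q = 20403/7 ≈ 2914.7143.
ΔQ = 2914.7143 − 2249 = +665.71.

+665.71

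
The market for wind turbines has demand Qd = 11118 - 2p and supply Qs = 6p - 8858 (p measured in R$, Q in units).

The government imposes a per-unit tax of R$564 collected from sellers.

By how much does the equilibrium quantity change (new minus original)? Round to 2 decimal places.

-846.00

Before the shock: 11118 - 2p = 6p - 8858 ⇒ 19976 = 8p ⇒ p = 2497, Q = 6124.
Since sellers keep the price net of the tax, the effective supply curve becomes Qs = 6p - 12242.
Clearing the new market: 11118 - 2p = 6p - 12242, so p = 2920 and Q = 5278.
ΔQ = 5278 − 6124 = -846.00.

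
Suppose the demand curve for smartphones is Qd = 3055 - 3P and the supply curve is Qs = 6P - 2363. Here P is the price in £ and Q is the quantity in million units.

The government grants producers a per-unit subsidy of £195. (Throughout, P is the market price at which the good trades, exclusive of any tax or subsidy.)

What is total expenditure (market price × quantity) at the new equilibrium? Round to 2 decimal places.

773608.00

Before the shock: 3055 - 3P = 6P - 2363 ⇒ 5418 = 9P ⇒ P = 602, Q = 1249.
Since sellers receive the price plus the subsidy, the effective supply curve becomes Qs = 6P - 1193.
New equilibrium: 3055 - 3P = 6P - 1193 ⇒ 4248 = 9P ⇒ P = 472, Q = 1639.
New expenditure = 472 × 1639 = 773608.00.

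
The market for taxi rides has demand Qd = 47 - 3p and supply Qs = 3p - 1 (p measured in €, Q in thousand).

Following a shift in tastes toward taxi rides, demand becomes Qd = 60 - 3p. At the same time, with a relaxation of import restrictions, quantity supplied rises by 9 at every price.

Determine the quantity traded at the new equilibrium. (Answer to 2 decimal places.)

Original equilibrium: 47 - 3p = 3p - 1 gives 48 = 6p, so p = 8 and Q = 23.
The new curves are Qd = 60 - 3p (demand) and Qs = 3p + 8 (supply).
Clearing the new market: 60 - 3p = 3p + 8, so p = 26/3 ≈ 8.6667 and Q = 34.

34.00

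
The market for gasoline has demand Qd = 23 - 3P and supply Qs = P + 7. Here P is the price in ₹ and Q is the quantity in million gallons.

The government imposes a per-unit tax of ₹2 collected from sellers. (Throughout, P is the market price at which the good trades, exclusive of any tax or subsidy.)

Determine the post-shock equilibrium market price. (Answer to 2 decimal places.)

4.50

Initially, 23 - 3P = P + 7, so 16 = 4P and P = 4, Q = 11.
Since sellers keep the price net of the tax, the effective supply curve becomes Qs = P + 5.
New equilibrium: 23 - 3P = P + 5 ⇒ 18 = 4P ⇒ P = 4.5, Q = 9.5.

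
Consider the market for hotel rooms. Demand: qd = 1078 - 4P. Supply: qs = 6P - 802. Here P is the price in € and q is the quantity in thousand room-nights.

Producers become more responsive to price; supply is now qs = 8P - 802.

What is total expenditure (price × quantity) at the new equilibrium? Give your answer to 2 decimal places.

70708.89

Original equilibrium: 1078 - 4P = 6P - 802 gives 1880 = 10P, so P = 188 and q = 326.
After the shift, demand is qd = 1078 - 4P and supply is qs = 8P - 802.
Clearing the new market: 1078 - 4P = 8P - 802, so P = 470/3 ≈ 156.6667 and q = 1354/3 ≈ 451.3333.
New expenditure = 156.6667 × 451.3333 = 70708.89.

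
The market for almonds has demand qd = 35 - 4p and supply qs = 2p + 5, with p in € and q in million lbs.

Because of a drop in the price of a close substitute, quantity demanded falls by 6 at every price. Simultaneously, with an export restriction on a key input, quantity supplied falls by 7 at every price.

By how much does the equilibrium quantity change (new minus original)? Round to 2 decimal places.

Initially, 35 - 4p = 2p + 5, so 30 = 6p and p = 5, q = 15.
The shock moves the curves to qd = 29 - 4p and qs = 2p - 2.
Setting them equal: 29 - 4p = 2p - 2 → 31 = 6p, so p = 31/6 ≈ 5.1667 and q = 25/3 ≈ 8.3333.
Δq = 8.3333 − 15 = -6.67.

-6.67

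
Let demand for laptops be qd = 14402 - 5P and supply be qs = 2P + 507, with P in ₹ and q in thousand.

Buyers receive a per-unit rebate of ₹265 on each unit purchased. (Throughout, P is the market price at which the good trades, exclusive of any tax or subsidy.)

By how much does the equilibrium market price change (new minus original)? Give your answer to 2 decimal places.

+189.29

Before the shock: 14402 - 5P = 2P + 507 ⇒ 13895 = 7P ⇒ P = 1985, q = 4477.
Since buyers' out-of-pocket price is the market price minus the rebate, the effective demand curve becomes qd = 15727 - 5P.
New equilibrium: 15727 - 5P = 2P + 507 ⇒ 15220 = 7P ⇒ P = 15220/7 ≈ 2174.2857, q = 33989/7 ≈ 4855.5714.
ΔP = 2174.2857 − 1985 = +189.29.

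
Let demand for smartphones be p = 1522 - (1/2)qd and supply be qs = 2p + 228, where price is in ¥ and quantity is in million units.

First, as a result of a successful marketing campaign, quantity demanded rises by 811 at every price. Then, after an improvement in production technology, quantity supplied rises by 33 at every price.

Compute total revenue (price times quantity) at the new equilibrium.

Initially, 3044 - 2p = 2p + 228, so 2816 = 4p and p = 704, q = 1636.
After the shift, demand is qd = 3855 - 2p and supply is qs = 2p + 261.
Setting them equal: 3855 - 2p = 2p + 261 → 3594 = 4p, so p = 898.5 and q = 2058.
New expenditure = 898.5 × 2058 = 1849113.

1849113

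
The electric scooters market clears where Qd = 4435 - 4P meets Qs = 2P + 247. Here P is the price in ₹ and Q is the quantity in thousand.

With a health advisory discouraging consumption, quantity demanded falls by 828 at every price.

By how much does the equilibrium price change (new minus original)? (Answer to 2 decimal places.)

-138.00

Before the shock: 4435 - 4P = 2P + 247 ⇒ 4188 = 6P ⇒ P = 698, Q = 1643.
With the change applied: demand Qd = 3607 - 4P, supply Qs = 2P + 247.
Setting them equal: 3607 - 4P = 2P + 247 → 3360 = 6P, so P = 560 and Q = 1367.
ΔP = 560 − 698 = -138.00.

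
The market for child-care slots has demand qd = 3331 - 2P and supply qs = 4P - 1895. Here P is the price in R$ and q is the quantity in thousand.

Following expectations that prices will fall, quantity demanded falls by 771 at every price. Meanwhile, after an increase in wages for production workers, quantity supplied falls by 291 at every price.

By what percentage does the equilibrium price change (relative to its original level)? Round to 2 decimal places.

Initially, 3331 - 2P = 4P - 1895, so 5226 = 6P and P = 871, q = 1589.
With the change applied: demand qd = 2560 - 2P, supply qs = 4P - 2186.
Setting them equal: 2560 - 2P = 4P - 2186 → 4746 = 6P, so P = 791 and q = 978.
%ΔP = (791 − 871) / 871 × 100 = -9.18%.

-9.18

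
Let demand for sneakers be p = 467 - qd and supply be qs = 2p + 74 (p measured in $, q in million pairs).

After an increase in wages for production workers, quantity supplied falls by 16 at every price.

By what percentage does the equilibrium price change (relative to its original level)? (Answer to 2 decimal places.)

Original equilibrium: 467 - p = 2p + 74 gives 393 = 3p, so p = 131 and q = 336.
The shock moves the curves to qd = 467 - p and qs = 2p + 58.
New equilibrium: 467 - p = 2p + 58 ⇒ 409 = 3p ⇒ p = 409/3 ≈ 136.3333, q = 992/3 ≈ 330.6667.
%Δp = (136.3333 − 131) / 131 × 100 = +4.07%.

+4.07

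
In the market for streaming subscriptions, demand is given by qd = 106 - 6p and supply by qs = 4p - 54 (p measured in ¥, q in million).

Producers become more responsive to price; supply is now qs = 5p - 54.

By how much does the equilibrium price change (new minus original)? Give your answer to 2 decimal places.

-1.45

Original equilibrium: 106 - 6p = 4p - 54 gives 160 = 10p, so p = 16 and q = 10.
The shock moves the curves to qd = 106 - 6p and qs = 5p - 54.
Clearing the new market: 106 - 6p = 5p - 54, so p = 160/11 ≈ 14.5455 and q = 206/11 ≈ 18.7273.
Δp = 14.5455 − 16 = -1.45.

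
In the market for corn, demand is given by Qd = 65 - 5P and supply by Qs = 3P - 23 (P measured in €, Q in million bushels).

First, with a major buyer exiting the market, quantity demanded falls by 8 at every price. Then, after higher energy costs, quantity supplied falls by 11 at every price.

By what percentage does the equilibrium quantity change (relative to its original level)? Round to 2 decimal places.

Original equilibrium: 65 - 5P = 3P - 23 gives 88 = 8P, so P = 11 and Q = 10.
The shock moves the curves to Qd = 57 - 5P and Qs = 3P - 34.
Clearing the new market: 57 - 5P = 3P - 34, so P = 11.375 and Q = 0.125.
%ΔQ = (0.125 − 10) / 10 × 100 = -98.75%.

-98.75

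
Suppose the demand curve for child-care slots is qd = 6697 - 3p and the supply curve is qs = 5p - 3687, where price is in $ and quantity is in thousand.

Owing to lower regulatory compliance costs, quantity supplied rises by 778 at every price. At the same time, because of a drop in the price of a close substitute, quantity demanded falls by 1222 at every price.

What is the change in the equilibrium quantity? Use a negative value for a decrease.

Initially, 6697 - 3p = 5p - 3687, so 10384 = 8p and p = 1298, q = 2803.
With the change applied: demand qd = 5475 - 3p, supply qs = 5p - 2909.
Clearing the new market: 5475 - 3p = 5p - 2909, so p = 1048 and q = 2331.
Δq = 2331 − 2803 = -472.

-472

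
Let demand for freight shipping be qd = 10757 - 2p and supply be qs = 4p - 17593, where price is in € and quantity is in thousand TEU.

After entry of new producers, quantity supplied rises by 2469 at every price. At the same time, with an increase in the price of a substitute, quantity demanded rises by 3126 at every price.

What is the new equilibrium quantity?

Original equilibrium: 10757 - 2p = 4p - 17593 gives 28350 = 6p, so p = 4725 and q = 1307.
The shock moves the curves to qd = 13883 - 2p and qs = 4p - 15124.
Clearing the new market: 13883 - 2p = 4p - 15124, so p = 4834.5 and q = 4214.

4214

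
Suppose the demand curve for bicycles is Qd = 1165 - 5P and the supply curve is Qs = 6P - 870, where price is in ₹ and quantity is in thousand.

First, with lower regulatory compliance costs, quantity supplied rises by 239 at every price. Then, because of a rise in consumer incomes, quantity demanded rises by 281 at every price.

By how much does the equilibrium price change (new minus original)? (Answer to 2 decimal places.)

+3.82

Original equilibrium: 1165 - 5P = 6P - 870 gives 2035 = 11P, so P = 185 and Q = 240.
The new curves are Qd = 1446 - 5P (demand) and Qs = 6P - 631 (supply).
Equate the new curves: 1446 - 5P = 6P - 631, giving 2077 = 11P, P = 2077/11 ≈ 188.8182, Q = 5521/11 ≈ 501.9091.
ΔP = 188.8182 − 185 = +3.82.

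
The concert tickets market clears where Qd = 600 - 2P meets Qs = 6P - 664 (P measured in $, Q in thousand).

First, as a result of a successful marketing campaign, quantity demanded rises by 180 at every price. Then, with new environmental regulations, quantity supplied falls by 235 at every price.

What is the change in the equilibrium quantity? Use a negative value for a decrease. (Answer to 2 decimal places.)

Original equilibrium: 600 - 2P = 6P - 664 gives 1264 = 8P, so P = 158 and Q = 284.
The new curves are Qd = 780 - 2P (demand) and Qs = 6P - 899 (supply).
Clearing the new market: 780 - 2P = 6P - 899, so P = 209.875 and Q = 360.25.
ΔQ = 360.25 − 284 = +76.25.

+76.25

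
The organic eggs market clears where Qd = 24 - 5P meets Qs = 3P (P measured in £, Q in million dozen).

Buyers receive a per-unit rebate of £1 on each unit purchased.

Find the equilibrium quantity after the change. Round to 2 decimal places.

Before the shock: 24 - 5P = 3P ⇒ 24 = 8P ⇒ P = 3, Q = 9.
Since buyers' out-of-pocket price is the market price minus the rebate, the effective demand curve becomes Qd = 29 - 5P.
Equate the new curves: 29 - 5P = 3P, giving 29 = 8P, P = 3.625, Q = 10.875.

10.88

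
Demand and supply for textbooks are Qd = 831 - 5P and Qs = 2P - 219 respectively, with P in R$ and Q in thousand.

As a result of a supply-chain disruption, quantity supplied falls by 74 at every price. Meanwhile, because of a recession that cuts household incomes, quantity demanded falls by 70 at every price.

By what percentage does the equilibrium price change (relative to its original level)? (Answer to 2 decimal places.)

+0.38

Before the shock: 831 - 5P = 2P - 219 ⇒ 1050 = 7P ⇒ P = 150, Q = 81.
The shock moves the curves to Qd = 761 - 5P and Qs = 2P - 293.
New equilibrium: 761 - 5P = 2P - 293 ⇒ 1054 = 7P ⇒ P = 1054/7 ≈ 150.5714, Q = 57/7 ≈ 8.1429.
%ΔP = (150.5714 − 150) / 150 × 100 = +0.38%.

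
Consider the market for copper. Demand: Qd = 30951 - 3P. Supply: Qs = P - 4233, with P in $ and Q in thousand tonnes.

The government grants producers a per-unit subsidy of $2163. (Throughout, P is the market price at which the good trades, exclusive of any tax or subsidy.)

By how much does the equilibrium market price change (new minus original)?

-540.75

Before the shock: 30951 - 3P = P - 4233 ⇒ 35184 = 4P ⇒ P = 8796, Q = 4563.
Since sellers receive the price plus the subsidy, the effective supply curve becomes Qs = P - 2070.
Setting them equal: 30951 - 3P = P - 2070 → 33021 = 4P, so P = 8255.25 and Q = 6185.25.
ΔP = 8255.25 − 8796 = -540.75.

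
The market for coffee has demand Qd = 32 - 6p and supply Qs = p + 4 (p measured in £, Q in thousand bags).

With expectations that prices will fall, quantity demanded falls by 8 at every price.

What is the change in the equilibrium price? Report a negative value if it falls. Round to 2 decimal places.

Before the shock: 32 - 6p = p + 4 ⇒ 28 = 7p ⇒ p = 4, Q = 8.
The new curves are Qd = 24 - 6p (demand) and Qs = p + 4 (supply).
Clearing the new market: 24 - 6p = p + 4, so p = 20/7 ≈ 2.8571 and Q = 48/7 ≈ 6.8571.
Δp = 2.8571 − 4 = -1.14.

-1.14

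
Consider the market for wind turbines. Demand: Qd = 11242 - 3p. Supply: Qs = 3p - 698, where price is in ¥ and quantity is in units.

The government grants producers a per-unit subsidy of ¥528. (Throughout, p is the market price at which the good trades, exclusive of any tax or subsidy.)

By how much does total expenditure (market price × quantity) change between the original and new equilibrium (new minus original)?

-24816

Before the shock: 11242 - 3p = 3p - 698 ⇒ 11940 = 6p ⇒ p = 1990, Q = 5272.
Since sellers receive the price plus the subsidy, the effective supply curve becomes Qs = 3p + 886.
New equilibrium: 11242 - 3p = 3p + 886 ⇒ 10356 = 6p ⇒ p = 1726, Q = 6064.
Expenditure moves from 1990×5272 = 10491280 to 1726×6064 = 10466464; change = -24816.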